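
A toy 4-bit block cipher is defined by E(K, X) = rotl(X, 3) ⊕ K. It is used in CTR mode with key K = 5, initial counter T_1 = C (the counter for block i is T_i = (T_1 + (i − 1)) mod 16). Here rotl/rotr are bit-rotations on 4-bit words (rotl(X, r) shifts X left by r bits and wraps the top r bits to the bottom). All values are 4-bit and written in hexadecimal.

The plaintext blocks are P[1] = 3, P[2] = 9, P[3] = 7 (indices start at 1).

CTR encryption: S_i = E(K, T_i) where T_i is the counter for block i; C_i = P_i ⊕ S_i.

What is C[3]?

C[3] = 5

C[1]: T = C, S = E(K, T) = 3; 3 ⊕ 3 = 0.
C[2]: T = D, S = E(K, T) = B; 9 ⊕ B = 2.
C[3]: T = E, S = E(K, T) = 2; 7 ⊕ 2 = 5.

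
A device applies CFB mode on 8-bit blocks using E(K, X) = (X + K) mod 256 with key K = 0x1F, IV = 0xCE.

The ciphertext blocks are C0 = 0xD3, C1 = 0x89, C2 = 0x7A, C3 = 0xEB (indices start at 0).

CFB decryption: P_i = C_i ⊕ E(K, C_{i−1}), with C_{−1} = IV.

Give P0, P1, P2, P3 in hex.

P0 = 0x3E, P1 = 0x7B, P2 = 0xD2, P3 = 0x72

P0: E(K, 0xCE) = 0xED; 0xD3 ⊕ 0xED = 0x3E.
P1: E(K, 0xD3) = 0xF2; 0x89 ⊕ 0xF2 = 0x7B.
P2: E(K, 0x89) = 0xA8; 0x7A ⊕ 0xA8 = 0xD2.
P3: E(K, 0x7A) = 0x99; 0xEB ⊕ 0x99 = 0x72.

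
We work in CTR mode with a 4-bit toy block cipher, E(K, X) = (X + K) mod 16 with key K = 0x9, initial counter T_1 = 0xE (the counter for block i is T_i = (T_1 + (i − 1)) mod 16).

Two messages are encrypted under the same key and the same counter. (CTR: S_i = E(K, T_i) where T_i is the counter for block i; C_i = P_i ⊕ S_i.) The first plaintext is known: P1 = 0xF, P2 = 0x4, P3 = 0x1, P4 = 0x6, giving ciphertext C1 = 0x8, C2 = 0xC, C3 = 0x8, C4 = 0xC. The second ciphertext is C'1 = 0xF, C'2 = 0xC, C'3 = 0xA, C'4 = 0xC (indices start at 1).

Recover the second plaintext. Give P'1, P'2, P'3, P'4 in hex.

P'1 = 0x8, P'2 = 0x4, P'3 = 0x3, P'4 = 0x6

In CTR with a reused counter, both messages share the same keystream S_i, so C_i ⊕ C'_i = P_i ⊕ P'_i and thus P'_i = P_i ⊕ C_i ⊕ C'_i.
P'1: 0xF ⊕ 0x8 ⊕ 0xF = 0x8.
P'2: 0x4 ⊕ 0xC ⊕ 0xC = 0x4.
P'3: 0x1 ⊕ 0x8 ⊕ 0xA = 0x3.
P'4: 0x6 ⊕ 0xC ⊕ 0xC = 0x6.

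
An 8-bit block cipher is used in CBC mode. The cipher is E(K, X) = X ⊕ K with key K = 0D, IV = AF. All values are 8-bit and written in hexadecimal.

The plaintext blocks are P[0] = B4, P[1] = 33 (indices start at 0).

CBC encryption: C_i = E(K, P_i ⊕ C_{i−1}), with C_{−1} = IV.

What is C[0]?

C[0]: P[0] ⊕ AF = 1B; E(K, 1B) = 16.

C[0] = 16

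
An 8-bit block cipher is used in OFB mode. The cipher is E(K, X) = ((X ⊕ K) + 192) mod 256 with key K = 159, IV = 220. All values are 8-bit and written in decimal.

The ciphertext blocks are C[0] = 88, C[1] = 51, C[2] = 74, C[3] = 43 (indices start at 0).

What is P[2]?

OFB decryption: S_i = E(K, S_{i−1}) with S_{−1} = IV; P_i = C_i ⊕ S_i.
P[0]: S = E(K, 220) = 3; 88 ⊕ 3 = 91.
P[1]: S = E(K, 3) = 92; 51 ⊕ 92 = 111.
P[2]: S = E(K, 92) = 131; 74 ⊕ 131 = 201.

P[2] = 201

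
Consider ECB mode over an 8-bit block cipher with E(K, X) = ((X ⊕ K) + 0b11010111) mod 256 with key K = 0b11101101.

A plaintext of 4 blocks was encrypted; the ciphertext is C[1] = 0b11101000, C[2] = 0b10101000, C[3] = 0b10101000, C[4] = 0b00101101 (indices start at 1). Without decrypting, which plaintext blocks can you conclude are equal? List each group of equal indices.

P[2] = P[3]

ECB encrypts each block independently with the same key, so equal ciphertext blocks imply equal plaintext blocks.
C[2] = C[3] = 0b10101000, so P[2] = P[3].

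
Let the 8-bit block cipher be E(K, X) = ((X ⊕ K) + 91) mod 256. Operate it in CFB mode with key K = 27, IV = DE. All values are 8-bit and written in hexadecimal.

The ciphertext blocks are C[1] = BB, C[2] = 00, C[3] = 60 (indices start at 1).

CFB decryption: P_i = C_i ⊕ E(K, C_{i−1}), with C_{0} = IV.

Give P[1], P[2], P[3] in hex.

P[1] = 31, P[2] = 2D, P[3] = D8

P[1]: E(K, DE) = 8A; BB ⊕ 8A = 31.
P[2]: E(K, BB) = 2D; 00 ⊕ 2D = 2D.
P[3]: E(K, 00) = B8; 60 ⊕ B8 = D8.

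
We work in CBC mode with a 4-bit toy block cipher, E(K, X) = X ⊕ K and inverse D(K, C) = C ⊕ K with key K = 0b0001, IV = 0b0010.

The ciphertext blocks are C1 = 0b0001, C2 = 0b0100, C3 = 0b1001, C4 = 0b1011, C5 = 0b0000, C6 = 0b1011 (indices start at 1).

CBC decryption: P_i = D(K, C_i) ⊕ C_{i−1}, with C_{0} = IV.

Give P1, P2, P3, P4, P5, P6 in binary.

P1 = 0b0010, P2 = 0b0100, P3 = 0b1100, P4 = 0b0011, P5 = 0b1010, P6 = 0b1010

P1: D(K, 0b0001) = 0b0000; 0b0000 ⊕ 0b0010 = 0b0010.
P2: D(K, 0b0100) = 0b0101; 0b0101 ⊕ 0b0001 = 0b0100.
P3: D(K, 0b1001) = 0b1000; 0b1000 ⊕ 0b0100 = 0b1100.
P4: D(K, 0b1011) = 0b1010; 0b1010 ⊕ 0b1001 = 0b0011.
P5: D(K, 0b0000) = 0b0001; 0b0001 ⊕ 0b1011 = 0b1010.
P6: D(K, 0b1011) = 0b1010; 0b1010 ⊕ 0b0000 = 0b1010.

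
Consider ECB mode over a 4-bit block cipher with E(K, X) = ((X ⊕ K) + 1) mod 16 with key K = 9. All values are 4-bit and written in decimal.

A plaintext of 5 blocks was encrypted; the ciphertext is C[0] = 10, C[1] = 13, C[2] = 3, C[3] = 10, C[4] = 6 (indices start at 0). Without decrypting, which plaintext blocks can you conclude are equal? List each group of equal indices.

P[0] = P[3]

ECB encrypts each block independently with the same key, so equal ciphertext blocks imply equal plaintext blocks.
C[0] = C[3] = 10, so P[0] = P[3].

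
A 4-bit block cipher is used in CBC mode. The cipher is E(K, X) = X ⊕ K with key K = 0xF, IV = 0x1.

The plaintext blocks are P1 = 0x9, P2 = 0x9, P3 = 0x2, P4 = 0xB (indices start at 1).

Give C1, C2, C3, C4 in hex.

C1 = 0x7, C2 = 0x1, C3 = 0xC, C4 = 0x8

CBC encryption: C_i = E(K, P_i ⊕ C_{i−1}), with C_{0} = IV.
C1: P1 ⊕ 0x1 = 0x8; E(K, 0x8) = 0x7.
C2: P2 ⊕ 0x7 = 0xE; E(K, 0xE) = 0x1.
C3: P3 ⊕ 0x1 = 0x3; E(K, 0x3) = 0xC.
C4: P4 ⊕ 0xC = 0x7; E(K, 0x7) = 0x8.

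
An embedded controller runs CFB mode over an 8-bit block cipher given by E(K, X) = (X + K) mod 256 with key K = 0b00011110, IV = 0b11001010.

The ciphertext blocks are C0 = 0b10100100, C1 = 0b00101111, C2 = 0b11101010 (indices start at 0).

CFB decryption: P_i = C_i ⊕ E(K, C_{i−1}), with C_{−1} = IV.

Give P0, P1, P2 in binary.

P0 = 0b01001100, P1 = 0b11101101, P2 = 0b10100111

P0: E(K, 0b11001010) = 0b11101000; 0b10100100 ⊕ 0b11101000 = 0b01001100.
P1: E(K, 0b10100100) = 0b11000010; 0b00101111 ⊕ 0b11000010 = 0b11101101.
P2: E(K, 0b00101111) = 0b01001101; 0b11101010 ⊕ 0b01001101 = 0b10100111.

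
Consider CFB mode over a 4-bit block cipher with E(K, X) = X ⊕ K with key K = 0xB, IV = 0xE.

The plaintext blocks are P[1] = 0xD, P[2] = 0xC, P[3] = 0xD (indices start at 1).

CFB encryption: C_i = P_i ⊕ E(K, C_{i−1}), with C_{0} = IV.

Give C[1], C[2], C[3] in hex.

C[1] = 0x8, C[2] = 0xF, C[3] = 0x9

C[1]: E(K, 0xE) = 0x5; 0xD ⊕ 0x5 = 0x8.
C[2]: E(K, 0x8) = 0x3; 0xC ⊕ 0x3 = 0xF.
C[3]: E(K, 0xF) = 0x4; 0xD ⊕ 0x4 = 0x9.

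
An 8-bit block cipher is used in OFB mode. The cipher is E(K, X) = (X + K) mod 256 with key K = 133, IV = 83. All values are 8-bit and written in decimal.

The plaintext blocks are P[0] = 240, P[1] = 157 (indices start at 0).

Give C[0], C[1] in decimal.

C[0] = 40, C[1] = 192

OFB encryption: S_i = E(K, S_{i−1}) with S_{−1} = IV; C_i = P_i ⊕ S_i.
C[0]: S = E(K, 83) = 216; 240 ⊕ 216 = 40.
C[1]: S = E(K, 216) = 93; 157 ⊕ 93 = 192.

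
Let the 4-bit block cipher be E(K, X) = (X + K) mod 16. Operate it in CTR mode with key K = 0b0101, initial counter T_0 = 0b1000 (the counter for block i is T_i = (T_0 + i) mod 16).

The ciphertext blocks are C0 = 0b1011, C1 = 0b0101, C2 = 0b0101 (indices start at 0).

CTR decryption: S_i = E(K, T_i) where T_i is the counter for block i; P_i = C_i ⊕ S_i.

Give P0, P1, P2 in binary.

P0: T = 0b1000, S = E(K, T) = 0b1101; 0b1011 ⊕ 0b1101 = 0b0110.
P1: T = 0b1001, S = E(K, T) = 0b1110; 0b0101 ⊕ 0b1110 = 0b1011.
P2: T = 0b1010, S = E(K, T) = 0b1111; 0b0101 ⊕ 0b1111 = 0b1010.

P0 = 0b0110, P1 = 0b1011, P2 = 0b1010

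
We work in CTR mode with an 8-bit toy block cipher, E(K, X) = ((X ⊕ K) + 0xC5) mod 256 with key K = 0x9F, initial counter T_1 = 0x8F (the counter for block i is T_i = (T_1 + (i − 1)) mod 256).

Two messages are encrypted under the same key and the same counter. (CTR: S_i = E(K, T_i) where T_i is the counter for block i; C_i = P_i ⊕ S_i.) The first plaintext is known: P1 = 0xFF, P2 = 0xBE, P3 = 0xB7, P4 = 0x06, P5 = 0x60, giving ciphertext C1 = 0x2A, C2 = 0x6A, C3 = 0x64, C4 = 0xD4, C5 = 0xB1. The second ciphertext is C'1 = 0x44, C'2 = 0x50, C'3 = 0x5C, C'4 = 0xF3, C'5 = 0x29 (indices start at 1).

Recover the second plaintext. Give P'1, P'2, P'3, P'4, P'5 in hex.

P'1 = 0x91, P'2 = 0x84, P'3 = 0x8F, P'4 = 0x21, P'5 = 0xF8

In CTR with a reused counter, both messages share the same keystream S_i, so C_i ⊕ C'_i = P_i ⊕ P'_i and thus P'_i = P_i ⊕ C_i ⊕ C'_i.
P'1: 0xFF ⊕ 0x2A ⊕ 0x44 = 0x91.
P'2: 0xBE ⊕ 0x6A ⊕ 0x50 = 0x84.
P'3: 0xB7 ⊕ 0x64 ⊕ 0x5C = 0x8F.
P'4: 0x06 ⊕ 0xD4 ⊕ 0xF3 = 0x21.
P'5: 0x60 ⊕ 0xB1 ⊕ 0x29 = 0xF8.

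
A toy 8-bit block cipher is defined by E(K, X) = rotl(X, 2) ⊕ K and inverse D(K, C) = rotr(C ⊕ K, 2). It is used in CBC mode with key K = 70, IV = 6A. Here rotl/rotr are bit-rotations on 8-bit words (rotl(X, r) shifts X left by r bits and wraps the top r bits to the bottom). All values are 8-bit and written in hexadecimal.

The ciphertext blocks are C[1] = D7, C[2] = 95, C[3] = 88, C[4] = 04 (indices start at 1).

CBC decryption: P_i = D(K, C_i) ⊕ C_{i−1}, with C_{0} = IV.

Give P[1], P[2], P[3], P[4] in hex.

P[1] = 83, P[2] = AE, P[3] = AB, P[4] = 95

P[1]: D(K, D7) = E9; E9 ⊕ 6A = 83.
P[2]: D(K, 95) = 79; 79 ⊕ D7 = AE.
P[3]: D(K, 88) = 3E; 3E ⊕ 95 = AB.
P[4]: D(K, 04) = 1D; 1D ⊕ 88 = 95.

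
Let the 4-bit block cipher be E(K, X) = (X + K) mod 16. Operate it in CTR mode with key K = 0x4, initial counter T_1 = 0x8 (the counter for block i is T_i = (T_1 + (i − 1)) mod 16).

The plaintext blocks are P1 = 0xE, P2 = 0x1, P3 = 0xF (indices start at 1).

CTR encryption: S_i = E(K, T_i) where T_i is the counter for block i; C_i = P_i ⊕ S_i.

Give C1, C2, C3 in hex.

C1: T = 0x8, S = E(K, T) = 0xC; 0xE ⊕ 0xC = 0x2.
C2: T = 0x9, S = E(K, T) = 0xD; 0x1 ⊕ 0xD = 0xC.
C3: T = 0xA, S = E(K, T) = 0xE; 0xF ⊕ 0xE = 0x1.

C1 = 0x2, C2 = 0xC, C3 = 0x1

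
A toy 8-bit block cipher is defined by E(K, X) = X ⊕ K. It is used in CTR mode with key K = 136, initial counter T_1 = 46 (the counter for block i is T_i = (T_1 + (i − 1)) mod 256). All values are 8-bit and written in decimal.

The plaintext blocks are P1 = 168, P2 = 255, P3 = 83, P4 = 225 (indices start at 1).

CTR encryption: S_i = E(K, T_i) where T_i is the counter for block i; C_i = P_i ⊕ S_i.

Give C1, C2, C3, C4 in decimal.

C1: T = 46, S = E(K, T) = 166; 168 ⊕ 166 = 14.
C2: T = 47, S = E(K, T) = 167; 255 ⊕ 167 = 88.
C3: T = 48, S = E(K, T) = 184; 83 ⊕ 184 = 235.
C4: T = 49, S = E(K, T) = 185; 225 ⊕ 185 = 88.

C1 = 14, C2 = 88, C3 = 235, C4 = 88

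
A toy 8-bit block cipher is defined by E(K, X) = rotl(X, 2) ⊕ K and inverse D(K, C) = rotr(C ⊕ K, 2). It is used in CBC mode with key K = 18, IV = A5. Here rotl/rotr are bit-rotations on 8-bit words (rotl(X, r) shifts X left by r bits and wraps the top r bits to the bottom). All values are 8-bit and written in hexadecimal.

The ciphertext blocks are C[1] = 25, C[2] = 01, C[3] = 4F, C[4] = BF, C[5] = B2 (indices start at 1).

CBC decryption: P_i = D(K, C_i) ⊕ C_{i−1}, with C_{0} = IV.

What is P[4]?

P[4]: D(K, BF) = E9; E9 ⊕ 4F = A6.

P[4] = A6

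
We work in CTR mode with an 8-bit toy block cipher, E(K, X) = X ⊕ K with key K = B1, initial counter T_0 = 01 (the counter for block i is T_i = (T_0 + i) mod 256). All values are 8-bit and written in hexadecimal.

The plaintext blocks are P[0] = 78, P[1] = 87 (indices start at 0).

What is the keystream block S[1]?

B3

CTR encryption: S_i = E(K, T_i) where T_i is the counter for block i; C_i = P_i ⊕ S_i.
C[0]: T = 01, S = E(K, T) = B0; 78 ⊕ B0 = C8.
C[1]: T = 02, S = E(K, T) = B3; 87 ⊕ B3 = 34.
So S[1] = B3.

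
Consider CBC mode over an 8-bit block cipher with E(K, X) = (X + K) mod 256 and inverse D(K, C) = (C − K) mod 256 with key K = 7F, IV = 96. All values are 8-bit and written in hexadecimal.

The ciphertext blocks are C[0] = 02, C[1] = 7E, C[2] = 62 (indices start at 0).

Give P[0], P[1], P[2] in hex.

P[0] = 15, P[1] = FD, P[2] = 9D

CBC decryption: P_i = D(K, C_i) ⊕ C_{i−1}, with C_{−1} = IV.
P[0]: D(K, 02) = 83; 83 ⊕ 96 = 15.
P[1]: D(K, 7E) = FF; FF ⊕ 02 = FD.
P[2]: D(K, 62) = E3; E3 ⊕ 7E = 9D.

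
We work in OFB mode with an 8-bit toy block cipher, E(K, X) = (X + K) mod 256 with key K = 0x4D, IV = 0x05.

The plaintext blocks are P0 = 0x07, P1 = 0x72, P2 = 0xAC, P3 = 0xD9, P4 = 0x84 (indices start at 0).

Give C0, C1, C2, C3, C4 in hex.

C0 = 0x55, C1 = 0xED, C2 = 0x40, C3 = 0xE0, C4 = 0x02

OFB encryption: S_i = E(K, S_{i−1}) with S_{−1} = IV; C_i = P_i ⊕ S_i.
C0: S = E(K, 0x05) = 0x52; 0x07 ⊕ 0x52 = 0x55.
C1: S = E(K, 0x52) = 0x9F; 0x72 ⊕ 0x9F = 0xED.
C2: S = E(K, 0x9F) = 0xEC; 0xAC ⊕ 0xEC = 0x40.
C3: S = E(K, 0xEC) = 0x39; 0xD9 ⊕ 0x39 = 0xE0.
C4: S = E(K, 0x39) = 0x86; 0x84 ⊕ 0x86 = 0x02.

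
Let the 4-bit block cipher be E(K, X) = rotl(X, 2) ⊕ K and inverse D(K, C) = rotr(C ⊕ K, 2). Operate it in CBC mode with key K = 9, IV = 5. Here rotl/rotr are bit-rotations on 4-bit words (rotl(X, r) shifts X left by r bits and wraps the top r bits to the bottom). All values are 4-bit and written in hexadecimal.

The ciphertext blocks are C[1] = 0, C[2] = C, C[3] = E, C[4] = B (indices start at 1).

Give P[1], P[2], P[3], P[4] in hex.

CBC decryption: P_i = D(K, C_i) ⊕ C_{i−1}, with C_{0} = IV.
P[1]: D(K, 0) = 6; 6 ⊕ 5 = 3.
P[2]: D(K, C) = 5; 5 ⊕ 0 = 5.
P[3]: D(K, E) = D; D ⊕ C = 1.
P[4]: D(K, B) = 8; 8 ⊕ E = 6.

P[1] = 3, P[2] = 5, P[3] = 1, P[4] = 6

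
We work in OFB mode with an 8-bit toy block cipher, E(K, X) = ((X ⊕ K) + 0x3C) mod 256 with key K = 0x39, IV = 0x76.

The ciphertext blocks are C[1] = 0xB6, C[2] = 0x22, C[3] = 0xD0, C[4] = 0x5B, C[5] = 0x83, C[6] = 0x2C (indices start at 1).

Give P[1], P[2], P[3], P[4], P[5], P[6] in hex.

P[1] = 0x3D, P[2] = 0xCC, P[3] = 0xC3, P[4] = 0x3D, P[5] = 0x18, P[6] = 0xF2

OFB decryption: S_i = E(K, S_{i−1}) with S_{0} = IV; P_i = C_i ⊕ S_i.
P[1]: S = E(K, 0x76) = 0x8B; 0xB6 ⊕ 0x8B = 0x3D.
P[2]: S = E(K, 0x8B) = 0xEE; 0x22 ⊕ 0xEE = 0xCC.
P[3]: S = E(K, 0xEE) = 0x13; 0xD0 ⊕ 0x13 = 0xC3.
P[4]: S = E(K, 0x13) = 0x66; 0x5B ⊕ 0x66 = 0x3D.
P[5]: S = E(K, 0x66) = 0x9B; 0x83 ⊕ 0x9B = 0x18.
P[6]: S = E(K, 0x9B) = 0xDE; 0x2C ⊕ 0xDE = 0xF2.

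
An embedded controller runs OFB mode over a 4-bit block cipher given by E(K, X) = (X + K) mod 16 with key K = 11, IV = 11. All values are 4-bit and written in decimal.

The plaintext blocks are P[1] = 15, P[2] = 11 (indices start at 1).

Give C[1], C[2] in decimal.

C[1] = 9, C[2] = 10

OFB encryption: S_i = E(K, S_{i−1}) with S_{0} = IV; C_i = P_i ⊕ S_i.
C[1]: S = E(K, 11) = 6; 15 ⊕ 6 = 9.
C[2]: S = E(K, 6) = 1; 11 ⊕ 1 = 10.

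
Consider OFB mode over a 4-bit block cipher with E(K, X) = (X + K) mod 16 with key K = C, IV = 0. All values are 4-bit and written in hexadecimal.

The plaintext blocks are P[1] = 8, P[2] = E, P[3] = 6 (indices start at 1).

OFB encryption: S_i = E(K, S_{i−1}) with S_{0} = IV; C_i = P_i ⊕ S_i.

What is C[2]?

C[1]: S = E(K, 0) = C; 8 ⊕ C = 4.
C[2]: S = E(K, C) = 8; E ⊕ 8 = 6.

C[2] = 6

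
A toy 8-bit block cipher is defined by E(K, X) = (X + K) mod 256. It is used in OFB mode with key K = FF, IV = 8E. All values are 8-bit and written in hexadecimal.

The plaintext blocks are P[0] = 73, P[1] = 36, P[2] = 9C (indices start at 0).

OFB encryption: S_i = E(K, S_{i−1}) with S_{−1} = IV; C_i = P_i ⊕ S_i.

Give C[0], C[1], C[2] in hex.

C[0]: S = E(K, 8E) = 8D; 73 ⊕ 8D = FE.
C[1]: S = E(K, 8D) = 8C; 36 ⊕ 8C = BA.
C[2]: S = E(K, 8C) = 8B; 9C ⊕ 8B = 17.

C[0] = FE, C[1] = BA, C[2] = 17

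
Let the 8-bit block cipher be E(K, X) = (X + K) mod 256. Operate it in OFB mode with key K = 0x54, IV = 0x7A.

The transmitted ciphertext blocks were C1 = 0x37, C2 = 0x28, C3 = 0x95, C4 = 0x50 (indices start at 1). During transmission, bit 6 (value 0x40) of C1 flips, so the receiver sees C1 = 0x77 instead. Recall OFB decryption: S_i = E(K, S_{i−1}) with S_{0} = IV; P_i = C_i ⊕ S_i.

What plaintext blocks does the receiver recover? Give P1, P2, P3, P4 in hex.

Only C1 changed, to 0x77. In OFB, a change in C_i flips the same bit in P_i only; the keystream is unaffected. Decrypting the received ciphertext:
P1: S = E(K, 0x7A) = 0xCE; 0x77 ⊕ 0xCE = 0xB9.
P2: S = E(K, 0xCE) = 0x22; 0x28 ⊕ 0x22 = 0x0A.
P3: S = E(K, 0x22) = 0x76; 0x95 ⊕ 0x76 = 0xE3.
P4: S = E(K, 0x76) = 0xCA; 0x50 ⊕ 0xCA = 0x9A.
Blocks that differ from the original plaintext: P1.

P1 = 0xB9, P2 = 0x0A, P3 = 0xE3, P4 = 0x9A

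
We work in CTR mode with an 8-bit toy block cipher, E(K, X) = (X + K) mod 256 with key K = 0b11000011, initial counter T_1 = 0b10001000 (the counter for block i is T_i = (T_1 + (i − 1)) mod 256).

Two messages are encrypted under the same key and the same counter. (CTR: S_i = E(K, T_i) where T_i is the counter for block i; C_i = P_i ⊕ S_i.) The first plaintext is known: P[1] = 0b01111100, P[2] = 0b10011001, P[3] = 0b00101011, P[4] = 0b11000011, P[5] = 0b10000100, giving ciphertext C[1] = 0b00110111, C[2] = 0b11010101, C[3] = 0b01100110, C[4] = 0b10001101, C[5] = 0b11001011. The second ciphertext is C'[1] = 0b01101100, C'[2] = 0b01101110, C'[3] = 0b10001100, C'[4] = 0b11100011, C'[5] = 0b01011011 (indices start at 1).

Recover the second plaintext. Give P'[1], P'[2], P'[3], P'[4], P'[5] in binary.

P'[1] = 0b00100111, P'[2] = 0b00100010, P'[3] = 0b11000001, P'[4] = 0b10101101, P'[5] = 0b00010100

In CTR with a reused counter, both messages share the same keystream S_i, so C_i ⊕ C'_i = P_i ⊕ P'_i and thus P'_i = P_i ⊕ C_i ⊕ C'_i.
P'[1]: 0b01111100 ⊕ 0b00110111 ⊕ 0b01101100 = 0b00100111.
P'[2]: 0b10011001 ⊕ 0b11010101 ⊕ 0b01101110 = 0b00100010.
P'[3]: 0b00101011 ⊕ 0b01100110 ⊕ 0b10001100 = 0b11000001.
P'[4]: 0b11000011 ⊕ 0b10001101 ⊕ 0b11100011 = 0b10101101.
P'[5]: 0b10000100 ⊕ 0b11001011 ⊕ 0b01011011 = 0b00010100.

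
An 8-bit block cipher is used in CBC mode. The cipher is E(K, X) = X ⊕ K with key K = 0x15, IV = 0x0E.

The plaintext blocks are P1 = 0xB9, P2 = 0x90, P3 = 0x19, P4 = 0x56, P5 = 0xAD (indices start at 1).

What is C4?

C4 = 0x68

CBC encryption: C_i = E(K, P_i ⊕ C_{i−1}), with C_{0} = IV.
C1: P1 ⊕ 0x0E = 0xB7; E(K, 0xB7) = 0xA2.
C2: P2 ⊕ 0xA2 = 0x32; E(K, 0x32) = 0x27.
C3: P3 ⊕ 0x27 = 0x3E; E(K, 0x3E) = 0x2B.
C4: P4 ⊕ 0x2B = 0x7D; E(K, 0x7D) = 0x68.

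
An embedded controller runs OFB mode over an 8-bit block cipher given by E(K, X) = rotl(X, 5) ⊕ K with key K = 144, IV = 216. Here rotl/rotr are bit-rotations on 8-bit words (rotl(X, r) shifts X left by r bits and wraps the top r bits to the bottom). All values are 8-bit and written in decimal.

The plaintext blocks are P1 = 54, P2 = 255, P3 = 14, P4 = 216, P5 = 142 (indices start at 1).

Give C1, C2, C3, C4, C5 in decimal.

C1 = 189, C2 = 30, C3 = 162, C4 = 221, C5 = 190

OFB encryption: S_i = E(K, S_{i−1}) with S_{0} = IV; C_i = P_i ⊕ S_i.
C1: S = E(K, 216) = 139; 54 ⊕ 139 = 189.
C2: S = E(K, 139) = 225; 255 ⊕ 225 = 30.
C3: S = E(K, 225) = 172; 14 ⊕ 172 = 162.
C4: S = E(K, 172) = 5; 216 ⊕ 5 = 221.
C5: S = E(K, 5) = 48; 142 ⊕ 48 = 190.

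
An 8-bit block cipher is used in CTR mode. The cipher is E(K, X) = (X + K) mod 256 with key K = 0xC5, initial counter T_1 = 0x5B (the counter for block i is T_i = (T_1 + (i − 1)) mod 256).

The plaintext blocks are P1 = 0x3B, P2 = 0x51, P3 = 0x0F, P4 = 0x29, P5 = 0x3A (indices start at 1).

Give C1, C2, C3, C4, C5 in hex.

C1 = 0x1B, C2 = 0x70, C3 = 0x2D, C4 = 0x0A, C5 = 0x1E

CTR encryption: S_i = E(K, T_i) where T_i is the counter for block i; C_i = P_i ⊕ S_i.
C1: T = 0x5B, S = E(K, T) = 0x20; 0x3B ⊕ 0x20 = 0x1B.
C2: T = 0x5C, S = E(K, T) = 0x21; 0x51 ⊕ 0x21 = 0x70.
C3: T = 0x5D, S = E(K, T) = 0x22; 0x0F ⊕ 0x22 = 0x2D.
C4: T = 0x5E, S = E(K, T) = 0x23; 0x29 ⊕ 0x23 = 0x0A.
C5: T = 0x5F, S = E(K, T) = 0x24; 0x3A ⊕ 0x24 = 0x1E.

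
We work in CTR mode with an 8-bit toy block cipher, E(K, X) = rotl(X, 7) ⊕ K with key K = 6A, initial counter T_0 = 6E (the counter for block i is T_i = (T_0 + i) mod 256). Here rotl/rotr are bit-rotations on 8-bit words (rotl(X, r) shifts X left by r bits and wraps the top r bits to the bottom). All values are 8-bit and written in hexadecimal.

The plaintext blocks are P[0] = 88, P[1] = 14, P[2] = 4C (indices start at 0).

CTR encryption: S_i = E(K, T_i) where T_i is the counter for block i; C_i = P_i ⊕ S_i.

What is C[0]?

C[0]: T = 6E, S = E(K, T) = 5D; 88 ⊕ 5D = D5.

C[0] = D5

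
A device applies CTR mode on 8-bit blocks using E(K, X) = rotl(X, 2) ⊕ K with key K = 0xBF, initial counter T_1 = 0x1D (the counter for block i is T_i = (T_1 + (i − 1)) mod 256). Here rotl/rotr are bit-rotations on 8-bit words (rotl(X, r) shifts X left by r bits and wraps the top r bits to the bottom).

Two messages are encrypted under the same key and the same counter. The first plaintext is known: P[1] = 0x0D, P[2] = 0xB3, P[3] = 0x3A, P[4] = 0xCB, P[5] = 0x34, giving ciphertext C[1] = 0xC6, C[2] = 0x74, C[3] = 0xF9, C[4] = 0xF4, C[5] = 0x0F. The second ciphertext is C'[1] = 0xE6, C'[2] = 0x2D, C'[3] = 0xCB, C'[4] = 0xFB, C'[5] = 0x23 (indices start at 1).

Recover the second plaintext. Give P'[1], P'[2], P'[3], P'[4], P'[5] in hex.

In CTR with a reused counter, both messages share the same keystream S_i, so C_i ⊕ C'_i = P_i ⊕ P'_i and thus P'_i = P_i ⊕ C_i ⊕ C'_i.
P'[1]: 0x0D ⊕ 0xC6 ⊕ 0xE6 = 0x2D.
P'[2]: 0xB3 ⊕ 0x74 ⊕ 0x2D = 0xEA.
P'[3]: 0x3A ⊕ 0xF9 ⊕ 0xCB = 0x08.
P'[4]: 0xCB ⊕ 0xF4 ⊕ 0xFB = 0xC4.
P'[5]: 0x34 ⊕ 0x0F ⊕ 0x23 = 0x18.

P'[1] = 0x2D, P'[2] = 0xEA, P'[3] = 0x08, P'[4] = 0xC4, P'[5] = 0x18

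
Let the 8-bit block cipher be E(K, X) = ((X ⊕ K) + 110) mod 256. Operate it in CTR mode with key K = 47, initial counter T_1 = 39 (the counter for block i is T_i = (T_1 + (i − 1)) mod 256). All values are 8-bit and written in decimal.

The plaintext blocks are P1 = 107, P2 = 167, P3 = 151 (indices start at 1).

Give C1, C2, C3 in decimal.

C1 = 29, C2 = 210, C3 = 227

CTR encryption: S_i = E(K, T_i) where T_i is the counter for block i; C_i = P_i ⊕ S_i.
C1: T = 39, S = E(K, T) = 118; 107 ⊕ 118 = 29.
C2: T = 40, S = E(K, T) = 117; 167 ⊕ 117 = 210.
C3: T = 41, S = E(K, T) = 116; 151 ⊕ 116 = 227.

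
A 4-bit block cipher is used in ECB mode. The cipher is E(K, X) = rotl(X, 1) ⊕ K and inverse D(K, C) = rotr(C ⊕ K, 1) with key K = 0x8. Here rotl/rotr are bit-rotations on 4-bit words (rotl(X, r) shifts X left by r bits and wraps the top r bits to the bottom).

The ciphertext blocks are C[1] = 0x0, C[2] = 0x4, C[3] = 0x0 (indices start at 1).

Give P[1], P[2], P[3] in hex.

ECB decryption: P_i = D(K, C_i).
P[1]: D(K, 0x0) = 0x4.
P[2]: D(K, 0x4) = 0x6.
P[3]: D(K, 0x0) = 0x4.

P[1] = 0x4, P[2] = 0x6, P[3] = 0x4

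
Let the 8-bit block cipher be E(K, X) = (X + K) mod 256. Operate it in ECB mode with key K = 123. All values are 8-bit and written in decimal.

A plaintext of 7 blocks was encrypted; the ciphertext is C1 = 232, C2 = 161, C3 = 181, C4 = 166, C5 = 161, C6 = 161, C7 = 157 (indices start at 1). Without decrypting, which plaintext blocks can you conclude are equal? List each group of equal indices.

P2 = P5 = P6

ECB encrypts each block independently with the same key, so equal ciphertext blocks imply equal plaintext blocks.
C2 = C5 = C6 = 161, so P2 = P5 = P6.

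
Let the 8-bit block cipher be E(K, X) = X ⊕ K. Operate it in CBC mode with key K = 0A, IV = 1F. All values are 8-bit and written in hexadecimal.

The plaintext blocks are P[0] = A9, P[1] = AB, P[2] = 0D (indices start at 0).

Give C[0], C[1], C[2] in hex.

C[0] = BC, C[1] = 1D, C[2] = 1A

CBC encryption: C_i = E(K, P_i ⊕ C_{i−1}), with C_{−1} = IV.
C[0]: P[0] ⊕ 1F = B6; E(K, B6) = BC.
C[1]: P[1] ⊕ BC = 17; E(K, 17) = 1D.
C[2]: P[2] ⊕ 1D = 10; E(K, 10) = 1A.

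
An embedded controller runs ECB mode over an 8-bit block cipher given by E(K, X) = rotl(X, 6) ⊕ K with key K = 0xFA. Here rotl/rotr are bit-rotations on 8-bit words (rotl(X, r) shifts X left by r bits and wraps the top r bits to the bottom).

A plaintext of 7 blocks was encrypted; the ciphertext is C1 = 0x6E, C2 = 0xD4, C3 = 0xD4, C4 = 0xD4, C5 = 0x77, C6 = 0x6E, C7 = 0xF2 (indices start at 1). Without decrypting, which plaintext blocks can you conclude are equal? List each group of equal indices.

ECB encrypts each block independently with the same key, so equal ciphertext blocks imply equal plaintext blocks.
C1 = C6 = 0x6E, so P1 = P6.
C2 = C3 = C4 = 0xD4, so P2 = P3 = P4.

P1 = P6; P2 = P3 = P4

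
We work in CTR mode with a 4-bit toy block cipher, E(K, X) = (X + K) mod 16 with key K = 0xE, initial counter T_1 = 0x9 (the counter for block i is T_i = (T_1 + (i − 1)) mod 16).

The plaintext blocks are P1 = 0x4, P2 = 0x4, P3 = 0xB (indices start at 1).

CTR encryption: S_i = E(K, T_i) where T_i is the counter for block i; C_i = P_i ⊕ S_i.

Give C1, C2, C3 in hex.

C1 = 0x3, C2 = 0xC, C3 = 0x2

C1: T = 0x9, S = E(K, T) = 0x7; 0x4 ⊕ 0x7 = 0x3.
C2: T = 0xA, S = E(K, T) = 0x8; 0x4 ⊕ 0x8 = 0xC.
C3: T = 0xB, S = E(K, T) = 0x9; 0xB ⊕ 0x9 = 0x2.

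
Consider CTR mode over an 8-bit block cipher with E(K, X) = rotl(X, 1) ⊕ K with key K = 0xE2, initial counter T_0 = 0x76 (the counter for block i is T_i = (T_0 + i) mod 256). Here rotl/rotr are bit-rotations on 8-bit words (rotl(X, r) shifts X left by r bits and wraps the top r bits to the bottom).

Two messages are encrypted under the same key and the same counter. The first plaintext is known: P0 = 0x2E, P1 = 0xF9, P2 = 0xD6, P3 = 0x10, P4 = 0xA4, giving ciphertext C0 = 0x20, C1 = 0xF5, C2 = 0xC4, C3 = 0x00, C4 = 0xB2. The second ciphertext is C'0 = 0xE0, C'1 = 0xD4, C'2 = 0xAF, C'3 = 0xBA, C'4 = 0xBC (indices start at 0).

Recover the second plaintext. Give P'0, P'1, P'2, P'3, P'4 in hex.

In CTR with a reused counter, both messages share the same keystream S_i, so C_i ⊕ C'_i = P_i ⊕ P'_i and thus P'_i = P_i ⊕ C_i ⊕ C'_i.
P'0: 0x2E ⊕ 0x20 ⊕ 0xE0 = 0xEE.
P'1: 0xF9 ⊕ 0xF5 ⊕ 0xD4 = 0xD8.
P'2: 0xD6 ⊕ 0xC4 ⊕ 0xAF = 0xBD.
P'3: 0x10 ⊕ 0x00 ⊕ 0xBA = 0xAA.
P'4: 0xA4 ⊕ 0xB2 ⊕ 0xBC = 0xAA.

P'0 = 0xEE, P'1 = 0xD8, P'2 = 0xBD, P'3 = 0xAA, P'4 = 0xAA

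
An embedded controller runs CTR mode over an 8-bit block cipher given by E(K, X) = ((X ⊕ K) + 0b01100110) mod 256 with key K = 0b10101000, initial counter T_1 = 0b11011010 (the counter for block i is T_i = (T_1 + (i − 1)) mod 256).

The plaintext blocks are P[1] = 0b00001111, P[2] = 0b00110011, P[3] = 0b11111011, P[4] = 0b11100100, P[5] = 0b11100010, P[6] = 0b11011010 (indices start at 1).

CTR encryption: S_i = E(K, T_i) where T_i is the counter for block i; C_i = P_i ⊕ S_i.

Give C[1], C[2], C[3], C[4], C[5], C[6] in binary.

C[1] = 0b11010111, C[2] = 0b11101010, C[3] = 0b00100001, C[4] = 0b00111111, C[5] = 0b00111110, C[6] = 0b00000111

C[1]: T = 0b11011010, S = E(K, T) = 0b11011000; 0b00001111 ⊕ 0b11011000 = 0b11010111.
C[2]: T = 0b11011011, S = E(K, T) = 0b11011001; 0b00110011 ⊕ 0b11011001 = 0b11101010.
C[3]: T = 0b11011100, S = E(K, T) = 0b11011010; 0b11111011 ⊕ 0b11011010 = 0b00100001.
C[4]: T = 0b11011101, S = E(K, T) = 0b11011011; 0b11100100 ⊕ 0b11011011 = 0b00111111.
C[5]: T = 0b11011110, S = E(K, T) = 0b11011100; 0b11100010 ⊕ 0b11011100 = 0b00111110.
C[6]: T = 0b11011111, S = E(K, T) = 0b11011101; 0b11011010 ⊕ 0b11011101 = 0b00000111.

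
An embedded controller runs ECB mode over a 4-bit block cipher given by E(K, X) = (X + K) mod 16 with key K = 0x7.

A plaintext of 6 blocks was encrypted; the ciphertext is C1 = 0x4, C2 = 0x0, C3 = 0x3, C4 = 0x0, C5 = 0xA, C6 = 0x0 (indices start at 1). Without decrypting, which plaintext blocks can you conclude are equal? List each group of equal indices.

ECB encrypts each block independently with the same key, so equal ciphertext blocks imply equal plaintext blocks.
C2 = C4 = C6 = 0x0, so P2 = P4 = P6.

P2 = P4 = P6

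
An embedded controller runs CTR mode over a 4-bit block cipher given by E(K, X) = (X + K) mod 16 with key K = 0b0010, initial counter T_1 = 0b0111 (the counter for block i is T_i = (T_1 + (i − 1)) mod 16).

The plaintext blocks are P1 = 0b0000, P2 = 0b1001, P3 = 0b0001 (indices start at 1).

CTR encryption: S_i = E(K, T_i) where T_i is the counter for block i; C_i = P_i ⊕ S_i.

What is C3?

C1: T = 0b0111, S = E(K, T) = 0b1001; 0b0000 ⊕ 0b1001 = 0b1001.
C2: T = 0b1000, S = E(K, T) = 0b1010; 0b1001 ⊕ 0b1010 = 0b0011.
C3: T = 0b1001, S = E(K, T) = 0b1011; 0b0001 ⊕ 0b1011 = 0b1010.

C3 = 0b1010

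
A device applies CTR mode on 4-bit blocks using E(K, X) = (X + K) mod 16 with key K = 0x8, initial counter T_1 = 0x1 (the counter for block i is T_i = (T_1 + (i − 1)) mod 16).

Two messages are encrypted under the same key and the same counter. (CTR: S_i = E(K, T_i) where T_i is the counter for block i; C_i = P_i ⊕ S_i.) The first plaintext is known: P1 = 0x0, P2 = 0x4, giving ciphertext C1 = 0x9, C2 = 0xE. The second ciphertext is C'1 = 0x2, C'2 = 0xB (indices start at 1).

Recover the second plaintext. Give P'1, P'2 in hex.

In CTR with a reused counter, both messages share the same keystream S_i, so C_i ⊕ C'_i = P_i ⊕ P'_i and thus P'_i = P_i ⊕ C_i ⊕ C'_i.
P'1: 0x0 ⊕ 0x9 ⊕ 0x2 = 0xB.
P'2: 0x4 ⊕ 0xE ⊕ 0xB = 0x1.

P'1 = 0xB, P'2 = 0x1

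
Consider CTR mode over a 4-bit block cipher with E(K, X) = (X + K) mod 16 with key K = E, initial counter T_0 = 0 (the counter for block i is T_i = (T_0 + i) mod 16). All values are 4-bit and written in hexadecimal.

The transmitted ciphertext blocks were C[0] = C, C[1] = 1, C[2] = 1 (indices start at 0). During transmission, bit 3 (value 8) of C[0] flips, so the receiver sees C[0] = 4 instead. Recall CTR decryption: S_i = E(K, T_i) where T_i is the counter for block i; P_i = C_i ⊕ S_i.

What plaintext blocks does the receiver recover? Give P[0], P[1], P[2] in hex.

Only C[0] changed, to 4. In CTR, a change in C_i flips the same bit in P_i only; the keystream is unaffected. Decrypting the received ciphertext:
P[0]: T = 0, S = E(K, T) = E; 4 ⊕ E = A.
P[1]: T = 1, S = E(K, T) = F; 1 ⊕ F = E.
P[2]: T = 2, S = E(K, T) = 0; 1 ⊕ 0 = 1.
Blocks that differ from the original plaintext: P[0].

P[0] = A, P[1] = E, P[2] = 1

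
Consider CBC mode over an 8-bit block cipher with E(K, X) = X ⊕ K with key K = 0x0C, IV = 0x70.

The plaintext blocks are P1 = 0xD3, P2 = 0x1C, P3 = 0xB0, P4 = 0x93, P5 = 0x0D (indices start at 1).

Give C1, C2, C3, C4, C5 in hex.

CBC encryption: C_i = E(K, P_i ⊕ C_{i−1}), with C_{0} = IV.
C1: P1 ⊕ 0x70 = 0xA3; E(K, 0xA3) = 0xAF.
C2: P2 ⊕ 0xAF = 0xB3; E(K, 0xB3) = 0xBF.
C3: P3 ⊕ 0xBF = 0x0F; E(K, 0x0F) = 0x03.
C4: P4 ⊕ 0x03 = 0x90; E(K, 0x90) = 0x9C.
C5: P5 ⊕ 0x9C = 0x91; E(K, 0x91) = 0x9D.

C1 = 0xAF, C2 = 0xBF, C3 = 0x03, C4 = 0x9C, C5 = 0x9D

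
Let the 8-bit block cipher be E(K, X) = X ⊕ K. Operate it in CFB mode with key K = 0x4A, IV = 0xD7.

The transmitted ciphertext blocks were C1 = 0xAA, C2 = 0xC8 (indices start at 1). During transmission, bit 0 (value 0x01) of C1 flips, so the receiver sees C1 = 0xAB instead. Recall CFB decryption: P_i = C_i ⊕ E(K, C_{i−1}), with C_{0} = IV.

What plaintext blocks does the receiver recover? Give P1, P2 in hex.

Only C1 changed, to 0xAB. In CFB, a change in C_i flips the same bit in P_i and garbles P_{i+1}. Decrypting the received ciphertext:
P1: E(K, 0xD7) = 0x9D; 0xAB ⊕ 0x9D = 0x36.
P2: E(K, 0xAB) = 0xE1; 0xC8 ⊕ 0xE1 = 0x29.
Blocks that differ from the original plaintext: P1, P2.

P1 = 0x36, P2 = 0x29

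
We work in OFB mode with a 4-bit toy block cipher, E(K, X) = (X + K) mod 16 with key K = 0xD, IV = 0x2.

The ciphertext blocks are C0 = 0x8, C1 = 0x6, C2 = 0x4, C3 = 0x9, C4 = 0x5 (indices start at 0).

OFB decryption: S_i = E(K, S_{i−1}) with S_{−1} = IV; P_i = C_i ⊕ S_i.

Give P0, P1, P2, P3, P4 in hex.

P0: S = E(K, 0x2) = 0xF; 0x8 ⊕ 0xF = 0x7.
P1: S = E(K, 0xF) = 0xC; 0x6 ⊕ 0xC = 0xA.
P2: S = E(K, 0xC) = 0x9; 0x4 ⊕ 0x9 = 0xD.
P3: S = E(K, 0x9) = 0x6; 0x9 ⊕ 0x6 = 0xF.
P4: S = E(K, 0x6) = 0x3; 0x5 ⊕ 0x3 = 0x6.

P0 = 0x7, P1 = 0xA, P2 = 0xD, P3 = 0xF, P4 = 0x6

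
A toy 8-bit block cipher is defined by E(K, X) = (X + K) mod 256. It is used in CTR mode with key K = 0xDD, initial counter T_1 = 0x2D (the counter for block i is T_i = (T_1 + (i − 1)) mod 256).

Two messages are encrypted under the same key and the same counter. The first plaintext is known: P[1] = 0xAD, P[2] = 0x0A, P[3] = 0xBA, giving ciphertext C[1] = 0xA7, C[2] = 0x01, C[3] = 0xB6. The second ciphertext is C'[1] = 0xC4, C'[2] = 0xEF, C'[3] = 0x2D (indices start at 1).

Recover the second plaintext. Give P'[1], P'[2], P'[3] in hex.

P'[1] = 0xCE, P'[2] = 0xE4, P'[3] = 0x21

In CTR with a reused counter, both messages share the same keystream S_i, so C_i ⊕ C'_i = P_i ⊕ P'_i and thus P'_i = P_i ⊕ C_i ⊕ C'_i.
P'[1]: 0xAD ⊕ 0xA7 ⊕ 0xC4 = 0xCE.
P'[2]: 0x0A ⊕ 0x01 ⊕ 0xEF = 0xE4.
P'[3]: 0xBA ⊕ 0xB6 ⊕ 0x2D = 0x21.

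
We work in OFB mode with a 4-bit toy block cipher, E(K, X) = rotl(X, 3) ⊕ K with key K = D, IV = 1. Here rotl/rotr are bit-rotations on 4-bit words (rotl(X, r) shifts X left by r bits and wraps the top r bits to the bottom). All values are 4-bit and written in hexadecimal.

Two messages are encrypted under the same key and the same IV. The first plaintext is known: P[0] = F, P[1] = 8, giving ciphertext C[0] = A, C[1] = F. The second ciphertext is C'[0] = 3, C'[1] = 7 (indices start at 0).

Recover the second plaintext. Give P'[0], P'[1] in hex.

In OFB with a reused IV, both messages share the same keystream S_i, so C_i ⊕ C'_i = P_i ⊕ P'_i and thus P'_i = P_i ⊕ C_i ⊕ C'_i.
P'[0]: F ⊕ A ⊕ 3 = 6.
P'[1]: 8 ⊕ F ⊕ 7 = 0.

P'[0] = 6, P'[1] = 0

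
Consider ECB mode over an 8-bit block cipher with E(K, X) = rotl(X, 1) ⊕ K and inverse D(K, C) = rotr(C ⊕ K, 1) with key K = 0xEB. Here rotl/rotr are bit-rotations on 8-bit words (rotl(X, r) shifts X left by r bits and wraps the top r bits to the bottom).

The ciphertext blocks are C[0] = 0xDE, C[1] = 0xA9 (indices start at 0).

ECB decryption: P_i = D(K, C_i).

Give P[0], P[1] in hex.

P[0]: D(K, 0xDE) = 0x9A.
P[1]: D(K, 0xA9) = 0x21.

P[0] = 0x9A, P[1] = 0x21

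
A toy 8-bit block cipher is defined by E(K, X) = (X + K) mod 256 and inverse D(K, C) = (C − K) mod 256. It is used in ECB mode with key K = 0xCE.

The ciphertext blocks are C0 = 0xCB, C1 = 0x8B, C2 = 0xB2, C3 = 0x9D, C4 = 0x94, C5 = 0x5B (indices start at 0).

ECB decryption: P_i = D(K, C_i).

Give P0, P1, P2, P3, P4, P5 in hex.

P0 = 0xFD, P1 = 0xBD, P2 = 0xE4, P3 = 0xCF, P4 = 0xC6, P5 = 0x8D

P0: D(K, 0xCB) = 0xFD.
P1: D(K, 0x8B) = 0xBD.
P2: D(K, 0xB2) = 0xE4.
P3: D(K, 0x9D) = 0xCF.
P4: D(K, 0x94) = 0xC6.
P5: D(K, 0x5B) = 0x8D.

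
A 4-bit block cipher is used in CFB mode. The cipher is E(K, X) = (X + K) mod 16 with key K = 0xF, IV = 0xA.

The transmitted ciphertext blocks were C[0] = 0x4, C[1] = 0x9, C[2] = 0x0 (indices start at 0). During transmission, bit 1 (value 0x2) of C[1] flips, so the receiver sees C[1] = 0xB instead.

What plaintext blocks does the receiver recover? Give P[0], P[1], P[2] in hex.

P[0] = 0xD, P[1] = 0x8, P[2] = 0xA

CFB decryption: P_i = C_i ⊕ E(K, C_{i−1}), with C_{−1} = IV.
Only C[1] changed, to 0xB. In CFB, a change in C_i flips the same bit in P_i and garbles P_{i+1}. Decrypting the received ciphertext:
P[0]: E(K, 0xA) = 0x9; 0x4 ⊕ 0x9 = 0xD.
P[1]: E(K, 0x4) = 0x3; 0xB ⊕ 0x3 = 0x8.
P[2]: E(K, 0xB) = 0xA; 0x0 ⊕ 0xA = 0xA.
Blocks that differ from the original plaintext: P[1], P[2].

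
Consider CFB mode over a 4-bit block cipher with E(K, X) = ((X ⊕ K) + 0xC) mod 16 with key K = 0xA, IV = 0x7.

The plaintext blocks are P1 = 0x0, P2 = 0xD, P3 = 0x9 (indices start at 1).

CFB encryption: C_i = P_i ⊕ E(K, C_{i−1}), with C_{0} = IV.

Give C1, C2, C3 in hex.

C1: E(K, 0x7) = 0x9; 0x0 ⊕ 0x9 = 0x9.
C2: E(K, 0x9) = 0xF; 0xD ⊕ 0xF = 0x2.
C3: E(K, 0x2) = 0x4; 0x9 ⊕ 0x4 = 0xD.

C1 = 0x9, C2 = 0x2, C3 = 0xD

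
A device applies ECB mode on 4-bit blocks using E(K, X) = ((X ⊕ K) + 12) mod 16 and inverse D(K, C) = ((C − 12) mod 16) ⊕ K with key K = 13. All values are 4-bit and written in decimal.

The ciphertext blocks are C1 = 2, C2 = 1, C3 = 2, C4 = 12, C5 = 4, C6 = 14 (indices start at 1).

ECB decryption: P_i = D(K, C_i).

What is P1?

P1 = 11

P1: D(K, 2) = 11.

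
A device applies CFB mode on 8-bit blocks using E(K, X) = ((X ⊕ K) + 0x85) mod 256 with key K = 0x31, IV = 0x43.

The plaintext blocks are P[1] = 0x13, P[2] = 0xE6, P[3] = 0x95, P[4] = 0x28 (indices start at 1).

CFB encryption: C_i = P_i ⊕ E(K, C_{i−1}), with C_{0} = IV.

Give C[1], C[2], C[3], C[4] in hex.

C[1] = 0xE4, C[2] = 0xBC, C[3] = 0x87, C[4] = 0x13

C[1]: E(K, 0x43) = 0xF7; 0x13 ⊕ 0xF7 = 0xE4.
C[2]: E(K, 0xE4) = 0x5A; 0xE6 ⊕ 0x5A = 0xBC.
C[3]: E(K, 0xBC) = 0x12; 0x95 ⊕ 0x12 = 0x87.
C[4]: E(K, 0x87) = 0x3B; 0x28 ⊕ 0x3B = 0x13.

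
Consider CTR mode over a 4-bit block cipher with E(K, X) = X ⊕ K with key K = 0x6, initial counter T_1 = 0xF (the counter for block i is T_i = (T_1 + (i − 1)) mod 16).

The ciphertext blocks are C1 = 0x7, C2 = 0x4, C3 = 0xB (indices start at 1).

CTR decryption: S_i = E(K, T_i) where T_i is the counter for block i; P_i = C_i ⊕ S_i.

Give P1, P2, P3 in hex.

P1: T = 0xF, S = E(K, T) = 0x9; 0x7 ⊕ 0x9 = 0xE.
P2: T = 0x0, S = E(K, T) = 0x6; 0x4 ⊕ 0x6 = 0x2.
P3: T = 0x1, S = E(K, T) = 0x7; 0xB ⊕ 0x7 = 0xC.

P1 = 0xE, P2 = 0x2, P3 = 0xC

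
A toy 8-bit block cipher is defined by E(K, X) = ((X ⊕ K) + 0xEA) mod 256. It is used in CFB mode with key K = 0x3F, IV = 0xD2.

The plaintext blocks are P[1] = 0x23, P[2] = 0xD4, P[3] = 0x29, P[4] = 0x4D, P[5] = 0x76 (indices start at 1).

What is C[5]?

C[5] = 0x52

CFB encryption: C_i = P_i ⊕ E(K, C_{i−1}), with C_{0} = IV.
C[1]: E(K, 0xD2) = 0xD7; 0x23 ⊕ 0xD7 = 0xF4.
C[2]: E(K, 0xF4) = 0xB5; 0xD4 ⊕ 0xB5 = 0x61.
C[3]: E(K, 0x61) = 0x48; 0x29 ⊕ 0x48 = 0x61.
C[4]: E(K, 0x61) = 0x48; 0x4D ⊕ 0x48 = 0x05.
C[5]: E(K, 0x05) = 0x24; 0x76 ⊕ 0x24 = 0x52.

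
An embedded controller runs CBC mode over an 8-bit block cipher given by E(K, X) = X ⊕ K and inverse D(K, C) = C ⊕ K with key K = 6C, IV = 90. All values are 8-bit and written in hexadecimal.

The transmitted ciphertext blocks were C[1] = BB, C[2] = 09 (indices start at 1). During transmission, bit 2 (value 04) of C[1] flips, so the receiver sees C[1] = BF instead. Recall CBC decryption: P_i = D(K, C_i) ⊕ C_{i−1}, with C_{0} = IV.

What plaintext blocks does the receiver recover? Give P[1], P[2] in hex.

P[1] = 43, P[2] = DA

Only C[1] changed, to BF. In CBC, a change in C_i garbles P_i and flips the same bit in P_{i+1}. Decrypting the received ciphertext:
P[1]: D(K, BF) = D3; D3 ⊕ 90 = 43.
P[2]: D(K, 09) = 65; 65 ⊕ BF = DA.
Blocks that differ from the original plaintext: P[1], P[2].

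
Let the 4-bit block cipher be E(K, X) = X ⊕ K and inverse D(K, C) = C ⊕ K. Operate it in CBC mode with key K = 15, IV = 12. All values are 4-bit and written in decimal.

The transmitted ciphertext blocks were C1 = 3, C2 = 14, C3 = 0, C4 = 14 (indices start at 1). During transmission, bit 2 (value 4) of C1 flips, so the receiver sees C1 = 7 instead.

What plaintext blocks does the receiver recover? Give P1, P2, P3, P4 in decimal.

P1 = 4, P2 = 6, P3 = 1, P4 = 1

CBC decryption: P_i = D(K, C_i) ⊕ C_{i−1}, with C_{0} = IV.
Only C1 changed, to 7. In CBC, a change in C_i garbles P_i and flips the same bit in P_{i+1}. Decrypting the received ciphertext:
P1: D(K, 7) = 8; 8 ⊕ 12 = 4.
P2: D(K, 14) = 1; 1 ⊕ 7 = 6.
P3: D(K, 0) = 15; 15 ⊕ 14 = 1.
P4: D(K, 14) = 1; 1 ⊕ 0 = 1.
Blocks that differ from the original plaintext: P1, P2.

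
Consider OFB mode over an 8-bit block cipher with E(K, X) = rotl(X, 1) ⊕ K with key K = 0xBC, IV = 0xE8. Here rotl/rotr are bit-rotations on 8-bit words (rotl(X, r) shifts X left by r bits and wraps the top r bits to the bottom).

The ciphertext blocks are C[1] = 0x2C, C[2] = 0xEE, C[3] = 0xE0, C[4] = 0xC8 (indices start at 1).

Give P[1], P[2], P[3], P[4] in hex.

P[1] = 0x41, P[2] = 0x88, P[3] = 0x90, P[4] = 0x94

OFB decryption: S_i = E(K, S_{i−1}) with S_{0} = IV; P_i = C_i ⊕ S_i.
P[1]: S = E(K, 0xE8) = 0x6D; 0x2C ⊕ 0x6D = 0x41.
P[2]: S = E(K, 0x6D) = 0x66; 0xEE ⊕ 0x66 = 0x88.
P[3]: S = E(K, 0x66) = 0x70; 0xE0 ⊕ 0x70 = 0x90.
P[4]: S = E(K, 0x70) = 0x5C; 0xC8 ⊕ 0x5C = 0x94.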